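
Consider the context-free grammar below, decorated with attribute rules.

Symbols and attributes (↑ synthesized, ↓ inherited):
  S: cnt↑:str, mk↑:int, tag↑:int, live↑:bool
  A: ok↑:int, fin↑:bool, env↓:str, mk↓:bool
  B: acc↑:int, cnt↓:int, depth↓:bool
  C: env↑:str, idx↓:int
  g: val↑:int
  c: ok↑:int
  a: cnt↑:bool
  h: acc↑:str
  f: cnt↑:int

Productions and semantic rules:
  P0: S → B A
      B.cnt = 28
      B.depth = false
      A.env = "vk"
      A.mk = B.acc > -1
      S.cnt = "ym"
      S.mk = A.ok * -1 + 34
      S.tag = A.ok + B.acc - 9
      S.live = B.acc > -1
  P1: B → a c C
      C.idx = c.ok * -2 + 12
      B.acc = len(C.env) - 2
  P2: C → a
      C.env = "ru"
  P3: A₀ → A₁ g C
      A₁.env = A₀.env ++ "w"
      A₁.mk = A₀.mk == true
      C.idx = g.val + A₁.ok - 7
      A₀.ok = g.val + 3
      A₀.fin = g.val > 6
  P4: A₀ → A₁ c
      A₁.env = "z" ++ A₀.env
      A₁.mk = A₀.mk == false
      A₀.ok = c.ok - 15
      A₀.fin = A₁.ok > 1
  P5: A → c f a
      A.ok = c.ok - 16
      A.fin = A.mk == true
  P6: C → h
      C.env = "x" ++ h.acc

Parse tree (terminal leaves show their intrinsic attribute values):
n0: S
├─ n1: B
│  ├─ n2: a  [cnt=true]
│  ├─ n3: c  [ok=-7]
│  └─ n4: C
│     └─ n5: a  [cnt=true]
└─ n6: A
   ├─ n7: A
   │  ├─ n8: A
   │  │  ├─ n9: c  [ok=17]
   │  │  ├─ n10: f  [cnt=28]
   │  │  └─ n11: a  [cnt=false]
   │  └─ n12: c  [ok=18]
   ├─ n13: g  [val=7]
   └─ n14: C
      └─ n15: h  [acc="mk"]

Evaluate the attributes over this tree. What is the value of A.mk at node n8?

1. n1.cnt = 28  [28]
2. n1.depth = false  [false]
3. n2.cnt = true  [terminal]
4. n3.ok = -7  [terminal]
5. n4.idx = 26  [c.ok * -2 + 12]
6. n5.cnt = true  [terminal]
7. n4.env = "ru"  ["ru"]
8. n1.acc = 0  [len(C.env) - 2]
9. n6.env = "vk"  ["vk"]
10. n6.mk = true  [B.acc > -1]
11. n7.env = "vkw"  [A₀.env ++ "w"]
12. n7.mk = true  [A₀.mk == true]
13. n8.env = "zvkw"  ["z" ++ A₀.env]
14. n8.mk = false  [A₀.mk == false]
15. n9.ok = 17  [terminal]
16. n10.cnt = 28  [terminal]
17. n11.cnt = false  [terminal]
18. n8.ok = 1  [c.ok - 16]
19. n8.fin = false  [A.mk == true]
20. n12.ok = 18  [terminal]
21. n7.ok = 3  [c.ok - 15]
22. n7.fin = false  [A₁.ok > 1]
23. n13.val = 7  [terminal]
24. n14.idx = 3  [g.val + A₁.ok - 7]
25. n15.acc = "mk"  [terminal]
26. n14.env = "xmk"  ["x" ++ h.acc]
27. n6.ok = 10  [g.val + 3]
28. n6.fin = true  [g.val > 6]
29. n0.cnt = "ym"  ["ym"]
30. n0.mk = 24  [A.ok * -1 + 34]
31. n0.tag = 1  [A.ok + B.acc - 9]
32. n0.live = true  [B.acc > -1]

false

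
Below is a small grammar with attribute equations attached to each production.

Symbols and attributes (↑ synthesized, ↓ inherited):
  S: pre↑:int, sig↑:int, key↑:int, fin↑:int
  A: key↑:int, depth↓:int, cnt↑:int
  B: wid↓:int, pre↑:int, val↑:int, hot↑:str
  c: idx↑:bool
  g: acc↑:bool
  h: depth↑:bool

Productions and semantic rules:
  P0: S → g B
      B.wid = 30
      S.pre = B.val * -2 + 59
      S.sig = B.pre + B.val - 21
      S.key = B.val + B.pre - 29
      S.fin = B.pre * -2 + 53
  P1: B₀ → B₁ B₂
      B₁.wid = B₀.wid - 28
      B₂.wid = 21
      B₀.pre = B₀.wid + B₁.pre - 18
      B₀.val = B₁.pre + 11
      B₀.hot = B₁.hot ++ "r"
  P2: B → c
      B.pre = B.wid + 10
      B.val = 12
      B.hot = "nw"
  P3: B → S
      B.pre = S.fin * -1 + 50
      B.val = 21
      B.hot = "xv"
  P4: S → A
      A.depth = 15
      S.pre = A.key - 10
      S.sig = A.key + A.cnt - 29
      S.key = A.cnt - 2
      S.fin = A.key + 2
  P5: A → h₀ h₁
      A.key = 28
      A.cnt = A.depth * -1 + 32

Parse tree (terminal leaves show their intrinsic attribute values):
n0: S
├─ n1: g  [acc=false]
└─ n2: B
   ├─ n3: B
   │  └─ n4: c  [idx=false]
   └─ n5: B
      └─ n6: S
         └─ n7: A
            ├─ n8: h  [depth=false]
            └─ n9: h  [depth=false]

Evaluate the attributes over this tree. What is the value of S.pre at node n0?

13

1. n1.acc = false  [terminal]
2. n2.wid = 30  [30]
3. n3.wid = 2  [B₀.wid - 28]
4. n4.idx = false  [terminal]
5. n3.pre = 12  [B.wid + 10]
6. n3.val = 12  [12]
7. n3.hot = "nw"  ["nw"]
8. n5.wid = 21  [21]
9. n7.depth = 15  [15]
10. n8.depth = false  [terminal]
11. n9.depth = false  [terminal]
12. n7.key = 28  [28]
13. n7.cnt = 17  [A.depth * -1 + 32]
14. n6.pre = 18  [A.key - 10]
15. n6.sig = 16  [A.key + A.cnt - 29]
16. n6.key = 15  [A.cnt - 2]
17. n6.fin = 30  [A.key + 2]
18. n5.pre = 20  [S.fin * -1 + 50]
19. n5.val = 21  [21]
20. n5.hot = "xv"  ["xv"]
21. n2.pre = 24  [B₀.wid + B₁.pre - 18]
22. n2.val = 23  [B₁.pre + 11]
23. n2.hot = "nwr"  [B₁.hot ++ "r"]
24. n0.pre = 13  [B.val * -2 + 59]
25. n0.sig = 26  [B.pre + B.val - 21]
26. n0.key = 18  [B.val + B.pre - 29]
27. n0.fin = 5  [B.pre * -2 + 53]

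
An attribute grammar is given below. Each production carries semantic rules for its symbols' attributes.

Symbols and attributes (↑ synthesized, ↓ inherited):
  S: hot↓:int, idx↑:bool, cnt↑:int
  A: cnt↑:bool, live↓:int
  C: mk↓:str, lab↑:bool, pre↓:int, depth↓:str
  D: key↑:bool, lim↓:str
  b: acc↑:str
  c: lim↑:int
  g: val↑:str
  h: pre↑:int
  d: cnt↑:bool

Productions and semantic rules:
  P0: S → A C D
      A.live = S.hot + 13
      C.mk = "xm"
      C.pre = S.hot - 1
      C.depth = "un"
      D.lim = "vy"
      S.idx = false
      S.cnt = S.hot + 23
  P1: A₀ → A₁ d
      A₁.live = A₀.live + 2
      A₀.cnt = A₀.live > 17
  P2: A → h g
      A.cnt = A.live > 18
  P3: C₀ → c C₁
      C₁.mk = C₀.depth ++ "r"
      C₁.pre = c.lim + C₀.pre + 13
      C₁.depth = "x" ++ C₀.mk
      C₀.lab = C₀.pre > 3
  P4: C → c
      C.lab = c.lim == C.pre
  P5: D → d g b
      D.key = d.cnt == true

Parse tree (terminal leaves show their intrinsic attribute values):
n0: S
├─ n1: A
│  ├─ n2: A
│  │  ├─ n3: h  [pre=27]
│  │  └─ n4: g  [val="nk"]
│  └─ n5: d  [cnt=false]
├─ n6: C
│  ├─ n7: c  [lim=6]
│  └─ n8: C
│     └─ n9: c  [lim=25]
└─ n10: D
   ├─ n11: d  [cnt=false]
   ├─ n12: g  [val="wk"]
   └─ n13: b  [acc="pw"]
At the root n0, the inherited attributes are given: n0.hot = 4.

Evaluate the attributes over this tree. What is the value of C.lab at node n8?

false

1. n0.hot = 4  [given at root]
2. n1.live = 17  [S.hot + 13]
3. n2.live = 19  [A₀.live + 2]
4. n3.pre = 27  [terminal]
5. n4.val = "nk"  [terminal]
6. n2.cnt = true  [A.live > 18]
7. n5.cnt = false  [terminal]
8. n1.cnt = false  [A₀.live > 17]
9. n6.mk = "xm"  ["xm"]
10. n6.pre = 3  [S.hot - 1]
11. n6.depth = "un"  ["un"]
12. n7.lim = 6  [terminal]
13. n8.mk = "unr"  [C₀.depth ++ "r"]
14. n8.pre = 22  [c.lim + C₀.pre + 13]
15. n8.depth = "xxm"  ["x" ++ C₀.mk]
16. n9.lim = 25  [terminal]
17. n8.lab = false  [c.lim == C.pre]
18. n6.lab = false  [C₀.pre > 3]
19. n10.lim = "vy"  ["vy"]
20. n11.cnt = false  [terminal]
21. n12.val = "wk"  [terminal]
22. n13.acc = "pw"  [terminal]
23. n10.key = false  [d.cnt == true]
24. n0.idx = false  [false]
25. n0.cnt = 27  [S.hot + 23]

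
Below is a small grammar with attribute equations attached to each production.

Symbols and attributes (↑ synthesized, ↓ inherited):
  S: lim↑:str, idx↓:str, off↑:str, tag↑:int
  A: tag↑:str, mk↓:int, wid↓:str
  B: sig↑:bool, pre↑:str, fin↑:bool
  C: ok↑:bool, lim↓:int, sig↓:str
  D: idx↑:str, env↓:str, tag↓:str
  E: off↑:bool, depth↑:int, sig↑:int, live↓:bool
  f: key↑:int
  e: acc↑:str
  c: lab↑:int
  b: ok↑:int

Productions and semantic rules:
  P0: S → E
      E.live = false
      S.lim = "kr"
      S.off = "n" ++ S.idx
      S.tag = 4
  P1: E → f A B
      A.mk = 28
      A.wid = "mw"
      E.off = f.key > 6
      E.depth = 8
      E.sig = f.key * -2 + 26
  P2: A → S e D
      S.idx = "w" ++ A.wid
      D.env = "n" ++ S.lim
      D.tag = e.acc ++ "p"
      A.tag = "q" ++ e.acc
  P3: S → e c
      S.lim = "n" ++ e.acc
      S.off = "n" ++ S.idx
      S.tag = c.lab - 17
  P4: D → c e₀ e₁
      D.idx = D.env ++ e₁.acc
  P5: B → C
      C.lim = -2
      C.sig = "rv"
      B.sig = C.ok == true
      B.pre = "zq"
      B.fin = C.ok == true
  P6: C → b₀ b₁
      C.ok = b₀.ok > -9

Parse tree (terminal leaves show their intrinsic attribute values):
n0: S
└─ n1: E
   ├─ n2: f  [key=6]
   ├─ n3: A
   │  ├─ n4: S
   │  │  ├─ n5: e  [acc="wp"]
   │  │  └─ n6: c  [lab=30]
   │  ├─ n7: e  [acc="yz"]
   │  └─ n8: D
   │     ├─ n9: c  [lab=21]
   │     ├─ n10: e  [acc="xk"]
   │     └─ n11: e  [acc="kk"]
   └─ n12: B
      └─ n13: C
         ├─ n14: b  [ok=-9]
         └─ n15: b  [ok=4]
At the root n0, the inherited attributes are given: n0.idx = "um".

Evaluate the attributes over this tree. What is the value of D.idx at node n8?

1. n0.idx = "um"  [given at root]
2. n1.live = false  [false]
3. n2.key = 6  [terminal]
4. n3.mk = 28  [28]
5. n3.wid = "mw"  ["mw"]
6. n4.idx = "wmw"  ["w" ++ A.wid]
7. n5.acc = "wp"  [terminal]
8. n6.lab = 30  [terminal]
9. n4.lim = "nwp"  ["n" ++ e.acc]
10. n4.off = "nwmw"  ["n" ++ S.idx]
11. n4.tag = 13  [c.lab - 17]
12. n7.acc = "yz"  [terminal]
13. n8.env = "nnwp"  ["n" ++ S.lim]
14. n8.tag = "yzp"  [e.acc ++ "p"]
15. n9.lab = 21  [terminal]
16. n10.acc = "xk"  [terminal]
17. n11.acc = "kk"  [terminal]
18. n8.idx = "nnwpkk"  [D.env ++ e₁.acc]
19. n3.tag = "qyz"  ["q" ++ e.acc]
20. n13.lim = -2  [-2]
21. n13.sig = "rv"  ["rv"]
22. n14.ok = -9  [terminal]
23. n15.ok = 4  [terminal]
24. n13.ok = false  [b₀.ok > -9]
25. n12.sig = false  [C.ok == true]
26. n12.pre = "zq"  ["zq"]
27. n12.fin = false  [C.ok == true]
28. n1.off = false  [f.key > 6]
29. n1.depth = 8  [8]
30. n1.sig = 14  [f.key * -2 + 26]
31. n0.lim = "kr"  ["kr"]
32. n0.off = "num"  ["n" ++ S.idx]
33. n0.tag = 4  [4]

"nnwpkk"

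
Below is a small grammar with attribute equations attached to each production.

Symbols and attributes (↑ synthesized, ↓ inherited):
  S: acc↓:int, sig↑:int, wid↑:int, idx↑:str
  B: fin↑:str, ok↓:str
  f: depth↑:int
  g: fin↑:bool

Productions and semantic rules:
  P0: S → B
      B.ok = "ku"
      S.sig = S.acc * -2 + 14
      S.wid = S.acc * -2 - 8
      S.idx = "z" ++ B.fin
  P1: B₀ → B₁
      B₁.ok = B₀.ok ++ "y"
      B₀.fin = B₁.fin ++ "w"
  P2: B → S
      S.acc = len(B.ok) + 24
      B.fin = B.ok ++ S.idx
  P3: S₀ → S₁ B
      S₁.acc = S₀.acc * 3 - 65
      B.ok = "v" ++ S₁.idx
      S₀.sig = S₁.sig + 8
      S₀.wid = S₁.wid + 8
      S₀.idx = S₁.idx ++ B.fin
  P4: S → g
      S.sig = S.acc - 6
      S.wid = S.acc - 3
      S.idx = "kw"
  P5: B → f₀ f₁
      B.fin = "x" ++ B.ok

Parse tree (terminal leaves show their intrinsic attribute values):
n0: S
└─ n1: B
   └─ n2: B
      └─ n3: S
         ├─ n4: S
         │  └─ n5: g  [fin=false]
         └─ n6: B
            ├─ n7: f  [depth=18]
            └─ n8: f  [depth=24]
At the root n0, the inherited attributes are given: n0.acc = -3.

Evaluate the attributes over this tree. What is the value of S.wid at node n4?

13

1. n0.acc = -3  [given at root]
2. n1.ok = "ku"  ["ku"]
3. n2.ok = "kuy"  [B₀.ok ++ "y"]
4. n3.acc = 27  [len(B.ok) + 24]
5. n4.acc = 16  [S₀.acc * 3 - 65]
6. n5.fin = false  [terminal]
7. n4.sig = 10  [S.acc - 6]
8. n4.wid = 13  [S.acc - 3]
9. n4.idx = "kw"  ["kw"]
10. n6.ok = "vkw"  ["v" ++ S₁.idx]
11. n7.depth = 18  [terminal]
12. n8.depth = 24  [terminal]
13. n6.fin = "xvkw"  ["x" ++ B.ok]
14. n3.sig = 18  [S₁.sig + 8]
15. n3.wid = 21  [S₁.wid + 8]
16. n3.idx = "kwxvkw"  [S₁.idx ++ B.fin]
17. n2.fin = "kuykwxvkw"  [B.ok ++ S.idx]
18. n1.fin = "kuykwxvkww"  [B₁.fin ++ "w"]
19. n0.sig = 20  [S.acc * -2 + 14]
20. n0.wid = -2  [S.acc * -2 - 8]
21. n0.idx = "zkuykwxvkww"  ["z" ++ B.fin]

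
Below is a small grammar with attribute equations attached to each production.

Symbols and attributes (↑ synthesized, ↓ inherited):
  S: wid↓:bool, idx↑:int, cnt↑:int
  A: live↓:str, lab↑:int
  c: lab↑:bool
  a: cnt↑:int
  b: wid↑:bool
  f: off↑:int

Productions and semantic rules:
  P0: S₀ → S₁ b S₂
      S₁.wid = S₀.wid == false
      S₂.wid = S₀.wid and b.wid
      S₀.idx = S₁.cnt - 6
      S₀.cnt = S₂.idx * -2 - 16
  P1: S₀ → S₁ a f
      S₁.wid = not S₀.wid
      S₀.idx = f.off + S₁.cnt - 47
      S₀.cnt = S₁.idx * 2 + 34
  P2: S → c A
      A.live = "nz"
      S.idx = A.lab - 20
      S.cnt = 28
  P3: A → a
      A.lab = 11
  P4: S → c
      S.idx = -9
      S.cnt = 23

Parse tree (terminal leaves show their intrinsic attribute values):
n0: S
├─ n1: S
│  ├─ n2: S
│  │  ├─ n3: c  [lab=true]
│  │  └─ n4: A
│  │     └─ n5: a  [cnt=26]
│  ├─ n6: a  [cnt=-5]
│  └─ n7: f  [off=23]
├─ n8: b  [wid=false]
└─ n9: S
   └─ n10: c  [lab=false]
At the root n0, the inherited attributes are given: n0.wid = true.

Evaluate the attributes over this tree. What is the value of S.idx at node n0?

10

1. n0.wid = true  [given at root]
2. n1.wid = false  [S₀.wid == false]
3. n2.wid = true  [not S₀.wid]
4. n3.lab = true  [terminal]
5. n4.live = "nz"  ["nz"]
6. n5.cnt = 26  [terminal]
7. n4.lab = 11  [11]
8. n2.idx = -9  [A.lab - 20]
9. n2.cnt = 28  [28]
10. n6.cnt = -5  [terminal]
11. n7.off = 23  [terminal]
12. n1.idx = 4  [f.off + S₁.cnt - 47]
13. n1.cnt = 16  [S₁.idx * 2 + 34]
14. n8.wid = false  [terminal]
15. n9.wid = false  [S₀.wid and b.wid]
16. n10.lab = false  [terminal]
17. n9.idx = -9  [-9]
18. n9.cnt = 23  [23]
19. n0.idx = 10  [S₁.cnt - 6]
20. n0.cnt = 2  [S₂.idx * -2 - 16]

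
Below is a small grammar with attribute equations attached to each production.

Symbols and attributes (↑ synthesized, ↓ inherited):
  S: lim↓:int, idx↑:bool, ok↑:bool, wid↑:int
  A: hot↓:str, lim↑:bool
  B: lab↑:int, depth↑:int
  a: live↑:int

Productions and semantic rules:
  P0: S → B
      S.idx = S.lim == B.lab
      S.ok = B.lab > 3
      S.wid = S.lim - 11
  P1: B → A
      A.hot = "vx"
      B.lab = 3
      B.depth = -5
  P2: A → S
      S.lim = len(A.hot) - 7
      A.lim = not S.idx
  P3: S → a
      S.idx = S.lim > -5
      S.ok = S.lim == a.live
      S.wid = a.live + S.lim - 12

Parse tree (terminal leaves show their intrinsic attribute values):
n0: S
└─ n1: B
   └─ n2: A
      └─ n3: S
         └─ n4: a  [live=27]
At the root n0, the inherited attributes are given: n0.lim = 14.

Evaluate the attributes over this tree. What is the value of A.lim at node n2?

1. n0.lim = 14  [given at root]
2. n2.hot = "vx"  ["vx"]
3. n3.lim = -5  [len(A.hot) - 7]
4. n4.live = 27  [terminal]
5. n3.idx = false  [S.lim > -5]
6. n3.ok = false  [S.lim == a.live]
7. n3.wid = 10  [a.live + S.lim - 12]
8. n2.lim = true  [not S.idx]
9. n1.lab = 3  [3]
10. n1.depth = -5  [-5]
11. n0.idx = false  [S.lim == B.lab]
12. n0.ok = false  [B.lab > 3]
13. n0.wid = 3  [S.lim - 11]

true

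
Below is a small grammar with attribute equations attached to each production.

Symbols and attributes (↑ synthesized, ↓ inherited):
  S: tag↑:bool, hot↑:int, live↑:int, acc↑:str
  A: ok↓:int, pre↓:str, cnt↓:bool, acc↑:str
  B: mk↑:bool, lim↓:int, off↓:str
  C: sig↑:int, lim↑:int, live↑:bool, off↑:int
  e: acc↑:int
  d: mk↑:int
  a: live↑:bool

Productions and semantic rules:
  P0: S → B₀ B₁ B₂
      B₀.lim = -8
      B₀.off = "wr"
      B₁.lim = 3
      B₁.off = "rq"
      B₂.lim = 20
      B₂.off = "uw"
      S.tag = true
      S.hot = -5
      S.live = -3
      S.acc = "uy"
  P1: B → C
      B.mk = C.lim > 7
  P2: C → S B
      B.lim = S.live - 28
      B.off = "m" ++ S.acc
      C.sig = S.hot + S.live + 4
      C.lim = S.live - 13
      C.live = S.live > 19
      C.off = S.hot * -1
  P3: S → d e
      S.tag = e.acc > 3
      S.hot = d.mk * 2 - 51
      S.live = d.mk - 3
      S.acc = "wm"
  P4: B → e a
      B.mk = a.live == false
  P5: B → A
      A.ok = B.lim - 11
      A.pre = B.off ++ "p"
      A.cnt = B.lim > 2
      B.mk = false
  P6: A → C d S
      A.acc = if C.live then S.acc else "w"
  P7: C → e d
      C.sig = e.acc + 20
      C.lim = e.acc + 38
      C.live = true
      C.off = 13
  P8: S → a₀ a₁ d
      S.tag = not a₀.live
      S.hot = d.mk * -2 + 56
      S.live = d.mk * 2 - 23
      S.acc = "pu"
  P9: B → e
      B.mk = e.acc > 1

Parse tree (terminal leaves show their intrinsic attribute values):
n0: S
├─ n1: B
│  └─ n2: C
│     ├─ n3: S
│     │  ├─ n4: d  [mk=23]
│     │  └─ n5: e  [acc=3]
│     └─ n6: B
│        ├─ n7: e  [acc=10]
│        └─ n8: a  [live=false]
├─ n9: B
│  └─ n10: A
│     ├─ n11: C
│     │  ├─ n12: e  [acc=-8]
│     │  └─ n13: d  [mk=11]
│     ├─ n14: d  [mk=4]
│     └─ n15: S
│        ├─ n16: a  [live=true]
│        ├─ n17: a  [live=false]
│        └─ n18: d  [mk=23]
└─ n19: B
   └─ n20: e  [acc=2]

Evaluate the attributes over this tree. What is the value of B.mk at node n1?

1. n1.lim = -8  [-8]
2. n1.off = "wr"  ["wr"]
3. n4.mk = 23  [terminal]
4. n5.acc = 3  [terminal]
5. n3.tag = false  [e.acc > 3]
6. n3.hot = -5  [d.mk * 2 - 51]
7. n3.live = 20  [d.mk - 3]
8. n3.acc = "wm"  ["wm"]
9. n6.lim = -8  [S.live - 28]
10. n6.off = "mwm"  ["m" ++ S.acc]
11. n7.acc = 10  [terminal]
12. n8.live = false  [terminal]
13. n6.mk = true  [a.live == false]
14. n2.sig = 19  [S.hot + S.live + 4]
15. n2.lim = 7  [S.live - 13]
16. n2.live = true  [S.live > 19]
17. n2.off = 5  [S.hot * -1]
18. n1.mk = false  [C.lim > 7]
19. n9.lim = 3  [3]
20. n9.off = "rq"  ["rq"]
21. n10.ok = -8  [B.lim - 11]
22. n10.pre = "rqp"  [B.off ++ "p"]
23. n10.cnt = true  [B.lim > 2]
24. n12.acc = -8  [terminal]
25. n13.mk = 11  [terminal]
26. n11.sig = 12  [e.acc + 20]
27. n11.lim = 30  [e.acc + 38]
28. n11.live = true  [true]
29. n11.off = 13  [13]
30. n14.mk = 4  [terminal]
31. n16.live = true  [terminal]
32. n17.live = false  [terminal]
33. n18.mk = 23  [terminal]
34. n15.tag = false  [not a₀.live]
35. n15.hot = 10  [d.mk * -2 + 56]
36. n15.live = 23  [d.mk * 2 - 23]
37. n15.acc = "pu"  ["pu"]
38. n10.acc = "pu"  [if C.live then S.acc else "w"]
39. n9.mk = false  [false]
40. n19.lim = 20  [20]
41. n19.off = "uw"  ["uw"]
42. n20.acc = 2  [terminal]
43. n19.mk = true  [e.acc > 1]
44. n0.tag = true  [true]
45. n0.hot = -5  [-5]
46. n0.live = -3  [-3]
47. n0.acc = "uy"  ["uy"]

false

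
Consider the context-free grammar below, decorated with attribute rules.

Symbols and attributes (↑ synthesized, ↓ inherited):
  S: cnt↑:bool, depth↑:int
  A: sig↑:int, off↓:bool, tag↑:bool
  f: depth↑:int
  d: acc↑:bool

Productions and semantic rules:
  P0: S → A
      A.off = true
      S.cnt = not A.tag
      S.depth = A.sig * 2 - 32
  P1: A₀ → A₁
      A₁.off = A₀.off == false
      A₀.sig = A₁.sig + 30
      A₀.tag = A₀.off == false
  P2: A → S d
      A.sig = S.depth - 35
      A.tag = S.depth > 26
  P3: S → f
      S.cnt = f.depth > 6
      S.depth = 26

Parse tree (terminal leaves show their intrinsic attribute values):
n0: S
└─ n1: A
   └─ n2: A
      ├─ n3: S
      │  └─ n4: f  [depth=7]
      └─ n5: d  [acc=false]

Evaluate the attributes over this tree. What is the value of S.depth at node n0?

10

1. n1.off = true  [true]
2. n2.off = false  [A₀.off == false]
3. n4.depth = 7  [terminal]
4. n3.cnt = true  [f.depth > 6]
5. n3.depth = 26  [26]
6. n5.acc = false  [terminal]
7. n2.sig = -9  [S.depth - 35]
8. n2.tag = false  [S.depth > 26]
9. n1.sig = 21  [A₁.sig + 30]
10. n1.tag = false  [A₀.off == false]
11. n0.cnt = true  [not A.tag]
12. n0.depth = 10  [A.sig * 2 - 32]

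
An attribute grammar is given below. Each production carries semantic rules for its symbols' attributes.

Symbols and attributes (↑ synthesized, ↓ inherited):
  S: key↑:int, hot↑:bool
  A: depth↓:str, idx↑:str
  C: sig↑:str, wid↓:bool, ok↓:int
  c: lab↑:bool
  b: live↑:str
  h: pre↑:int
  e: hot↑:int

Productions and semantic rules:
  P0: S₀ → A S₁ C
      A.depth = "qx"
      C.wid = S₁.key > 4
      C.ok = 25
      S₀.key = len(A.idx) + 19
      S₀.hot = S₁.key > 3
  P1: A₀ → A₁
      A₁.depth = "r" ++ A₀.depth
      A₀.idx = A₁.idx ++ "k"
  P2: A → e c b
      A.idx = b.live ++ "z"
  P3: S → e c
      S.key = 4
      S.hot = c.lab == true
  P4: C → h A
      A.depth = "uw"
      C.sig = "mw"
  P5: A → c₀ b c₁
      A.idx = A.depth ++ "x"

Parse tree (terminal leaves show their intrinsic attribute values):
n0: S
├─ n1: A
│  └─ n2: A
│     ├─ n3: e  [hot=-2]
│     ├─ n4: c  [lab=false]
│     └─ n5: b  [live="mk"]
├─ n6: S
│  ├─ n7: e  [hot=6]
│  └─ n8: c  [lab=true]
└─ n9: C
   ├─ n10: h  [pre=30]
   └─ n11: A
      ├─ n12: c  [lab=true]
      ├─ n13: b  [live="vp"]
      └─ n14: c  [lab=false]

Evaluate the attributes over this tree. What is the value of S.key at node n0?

23

1. n1.depth = "qx"  ["qx"]
2. n2.depth = "rqx"  ["r" ++ A₀.depth]
3. n3.hot = -2  [terminal]
4. n4.lab = false  [terminal]
5. n5.live = "mk"  [terminal]
6. n2.idx = "mkz"  [b.live ++ "z"]
7. n1.idx = "mkzk"  [A₁.idx ++ "k"]
8. n7.hot = 6  [terminal]
9. n8.lab = true  [terminal]
10. n6.key = 4  [4]
11. n6.hot = true  [c.lab == true]
12. n9.wid = false  [S₁.key > 4]
13. n9.ok = 25  [25]
14. n10.pre = 30  [terminal]
15. n11.depth = "uw"  ["uw"]
16. n12.lab = true  [terminal]
17. n13.live = "vp"  [terminal]
18. n14.lab = false  [terminal]
19. n11.idx = "uwx"  [A.depth ++ "x"]
20. n9.sig = "mw"  ["mw"]
21. n0.key = 23  [len(A.idx) + 19]
22. n0.hot = true  [S₁.key > 3]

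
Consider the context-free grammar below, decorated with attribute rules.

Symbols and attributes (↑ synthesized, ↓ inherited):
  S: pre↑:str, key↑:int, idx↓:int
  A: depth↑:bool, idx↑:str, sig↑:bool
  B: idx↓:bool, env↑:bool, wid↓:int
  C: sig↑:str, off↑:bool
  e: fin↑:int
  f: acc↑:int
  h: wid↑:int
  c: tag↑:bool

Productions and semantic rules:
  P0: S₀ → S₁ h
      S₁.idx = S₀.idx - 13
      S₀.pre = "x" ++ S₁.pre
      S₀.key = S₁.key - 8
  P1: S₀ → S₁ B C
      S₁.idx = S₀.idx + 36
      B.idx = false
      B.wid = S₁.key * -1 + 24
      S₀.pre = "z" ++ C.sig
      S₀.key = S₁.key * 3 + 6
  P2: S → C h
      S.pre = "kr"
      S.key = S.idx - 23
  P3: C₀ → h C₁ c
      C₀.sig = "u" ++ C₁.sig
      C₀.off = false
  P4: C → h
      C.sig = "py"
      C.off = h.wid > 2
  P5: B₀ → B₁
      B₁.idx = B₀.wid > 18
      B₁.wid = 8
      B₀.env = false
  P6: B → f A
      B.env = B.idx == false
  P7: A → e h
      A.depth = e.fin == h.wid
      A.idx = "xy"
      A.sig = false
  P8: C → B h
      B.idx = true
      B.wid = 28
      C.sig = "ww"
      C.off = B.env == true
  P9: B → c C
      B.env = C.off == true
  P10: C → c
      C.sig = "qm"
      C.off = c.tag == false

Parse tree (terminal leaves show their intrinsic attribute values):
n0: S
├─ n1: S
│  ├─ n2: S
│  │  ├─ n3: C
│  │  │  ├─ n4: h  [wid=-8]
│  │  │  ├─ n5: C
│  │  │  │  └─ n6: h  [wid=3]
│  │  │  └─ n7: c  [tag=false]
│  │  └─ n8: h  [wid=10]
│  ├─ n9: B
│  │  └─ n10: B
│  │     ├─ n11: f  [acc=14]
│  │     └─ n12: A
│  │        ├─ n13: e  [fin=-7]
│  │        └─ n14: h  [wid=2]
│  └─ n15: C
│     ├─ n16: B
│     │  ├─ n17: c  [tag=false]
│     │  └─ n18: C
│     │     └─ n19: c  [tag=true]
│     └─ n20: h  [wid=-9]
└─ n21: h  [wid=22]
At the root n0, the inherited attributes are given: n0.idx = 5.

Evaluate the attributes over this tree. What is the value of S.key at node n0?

13

1. n0.idx = 5  [given at root]
2. n1.idx = -8  [S₀.idx - 13]
3. n2.idx = 28  [S₀.idx + 36]
4. n4.wid = -8  [terminal]
5. n6.wid = 3  [terminal]
6. n5.sig = "py"  ["py"]
7. n5.off = true  [h.wid > 2]
8. n7.tag = false  [terminal]
9. n3.sig = "upy"  ["u" ++ C₁.sig]
10. n3.off = false  [false]
11. n8.wid = 10  [terminal]
12. n2.pre = "kr"  ["kr"]
13. n2.key = 5  [S.idx - 23]
14. n9.idx = false  [false]
15. n9.wid = 19  [S₁.key * -1 + 24]
16. n10.idx = true  [B₀.wid > 18]
17. n10.wid = 8  [8]
18. n11.acc = 14  [terminal]
19. n13.fin = -7  [terminal]
20. n14.wid = 2  [terminal]
21. n12.depth = false  [e.fin == h.wid]
22. n12.idx = "xy"  ["xy"]
23. n12.sig = false  [false]
24. n10.env = false  [B.idx == false]
25. n9.env = false  [false]
26. n16.idx = true  [true]
27. n16.wid = 28  [28]
28. n17.tag = false  [terminal]
29. n19.tag = true  [terminal]
30. n18.sig = "qm"  ["qm"]
31. n18.off = false  [c.tag == false]
32. n16.env = false  [C.off == true]
33. n20.wid = -9  [terminal]
34. n15.sig = "ww"  ["ww"]
35. n15.off = false  [B.env == true]
36. n1.pre = "zww"  ["z" ++ C.sig]
37. n1.key = 21  [S₁.key * 3 + 6]
38. n21.wid = 22  [terminal]
39. n0.pre = "xzww"  ["x" ++ S₁.pre]
40. n0.key = 13  [S₁.key - 8]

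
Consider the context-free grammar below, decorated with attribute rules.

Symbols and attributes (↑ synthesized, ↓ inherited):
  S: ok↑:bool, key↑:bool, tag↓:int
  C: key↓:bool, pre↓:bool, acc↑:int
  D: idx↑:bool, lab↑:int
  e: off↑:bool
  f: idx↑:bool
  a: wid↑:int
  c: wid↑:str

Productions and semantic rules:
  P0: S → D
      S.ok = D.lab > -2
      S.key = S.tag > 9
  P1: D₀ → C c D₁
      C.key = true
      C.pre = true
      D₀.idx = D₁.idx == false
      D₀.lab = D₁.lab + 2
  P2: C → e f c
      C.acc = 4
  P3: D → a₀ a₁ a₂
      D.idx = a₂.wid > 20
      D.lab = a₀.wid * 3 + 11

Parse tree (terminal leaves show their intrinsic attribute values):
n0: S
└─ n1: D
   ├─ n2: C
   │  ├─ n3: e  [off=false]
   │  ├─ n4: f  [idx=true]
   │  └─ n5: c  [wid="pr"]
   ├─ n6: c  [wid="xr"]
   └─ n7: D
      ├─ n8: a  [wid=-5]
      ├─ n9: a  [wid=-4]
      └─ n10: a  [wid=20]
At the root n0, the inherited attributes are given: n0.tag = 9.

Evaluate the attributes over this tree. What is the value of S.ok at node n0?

false

1. n0.tag = 9  [given at root]
2. n2.key = true  [true]
3. n2.pre = true  [true]
4. n3.off = false  [terminal]
5. n4.idx = true  [terminal]
6. n5.wid = "pr"  [terminal]
7. n2.acc = 4  [4]
8. n6.wid = "xr"  [terminal]
9. n8.wid = -5  [terminal]
10. n9.wid = -4  [terminal]
11. n10.wid = 20  [terminal]
12. n7.idx = false  [a₂.wid > 20]
13. n7.lab = -4  [a₀.wid * 3 + 11]
14. n1.idx = true  [D₁.idx == false]
15. n1.lab = -2  [D₁.lab + 2]
16. n0.ok = false  [D.lab > -2]
17. n0.key = false  [S.tag > 9]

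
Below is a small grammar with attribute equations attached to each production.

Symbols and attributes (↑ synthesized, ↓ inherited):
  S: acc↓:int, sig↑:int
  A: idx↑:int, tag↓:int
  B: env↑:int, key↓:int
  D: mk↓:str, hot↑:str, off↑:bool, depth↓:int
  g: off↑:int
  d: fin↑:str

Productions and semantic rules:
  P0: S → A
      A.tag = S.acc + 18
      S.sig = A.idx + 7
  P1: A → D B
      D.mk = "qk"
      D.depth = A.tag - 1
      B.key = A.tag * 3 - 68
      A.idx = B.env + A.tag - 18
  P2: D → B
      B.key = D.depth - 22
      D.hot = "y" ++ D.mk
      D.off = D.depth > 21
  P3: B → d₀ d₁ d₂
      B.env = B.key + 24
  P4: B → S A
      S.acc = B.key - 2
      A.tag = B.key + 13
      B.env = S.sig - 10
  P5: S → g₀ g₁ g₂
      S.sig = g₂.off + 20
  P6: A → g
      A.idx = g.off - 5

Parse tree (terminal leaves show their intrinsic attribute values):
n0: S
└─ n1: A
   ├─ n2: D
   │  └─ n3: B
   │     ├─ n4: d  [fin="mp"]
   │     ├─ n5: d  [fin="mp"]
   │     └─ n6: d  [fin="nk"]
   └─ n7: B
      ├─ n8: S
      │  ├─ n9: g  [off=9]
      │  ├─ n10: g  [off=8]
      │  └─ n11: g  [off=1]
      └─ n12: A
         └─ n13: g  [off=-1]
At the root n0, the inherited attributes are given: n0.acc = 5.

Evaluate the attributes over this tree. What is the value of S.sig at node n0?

23

1. n0.acc = 5  [given at root]
2. n1.tag = 23  [S.acc + 18]
3. n2.mk = "qk"  ["qk"]
4. n2.depth = 22  [A.tag - 1]
5. n3.key = 0  [D.depth - 22]
6. n4.fin = "mp"  [terminal]
7. n5.fin = "mp"  [terminal]
8. n6.fin = "nk"  [terminal]
9. n3.env = 24  [B.key + 24]
10. n2.hot = "yqk"  ["y" ++ D.mk]
11. n2.off = true  [D.depth > 21]
12. n7.key = 1  [A.tag * 3 - 68]
13. n8.acc = -1  [B.key - 2]
14. n9.off = 9  [terminal]
15. n10.off = 8  [terminal]
16. n11.off = 1  [terminal]
17. n8.sig = 21  [g₂.off + 20]
18. n12.tag = 14  [B.key + 13]
19. n13.off = -1  [terminal]
20. n12.idx = -6  [g.off - 5]
21. n7.env = 11  [S.sig - 10]
22. n1.idx = 16  [B.env + A.tag - 18]
23. n0.sig = 23  [A.idx + 7]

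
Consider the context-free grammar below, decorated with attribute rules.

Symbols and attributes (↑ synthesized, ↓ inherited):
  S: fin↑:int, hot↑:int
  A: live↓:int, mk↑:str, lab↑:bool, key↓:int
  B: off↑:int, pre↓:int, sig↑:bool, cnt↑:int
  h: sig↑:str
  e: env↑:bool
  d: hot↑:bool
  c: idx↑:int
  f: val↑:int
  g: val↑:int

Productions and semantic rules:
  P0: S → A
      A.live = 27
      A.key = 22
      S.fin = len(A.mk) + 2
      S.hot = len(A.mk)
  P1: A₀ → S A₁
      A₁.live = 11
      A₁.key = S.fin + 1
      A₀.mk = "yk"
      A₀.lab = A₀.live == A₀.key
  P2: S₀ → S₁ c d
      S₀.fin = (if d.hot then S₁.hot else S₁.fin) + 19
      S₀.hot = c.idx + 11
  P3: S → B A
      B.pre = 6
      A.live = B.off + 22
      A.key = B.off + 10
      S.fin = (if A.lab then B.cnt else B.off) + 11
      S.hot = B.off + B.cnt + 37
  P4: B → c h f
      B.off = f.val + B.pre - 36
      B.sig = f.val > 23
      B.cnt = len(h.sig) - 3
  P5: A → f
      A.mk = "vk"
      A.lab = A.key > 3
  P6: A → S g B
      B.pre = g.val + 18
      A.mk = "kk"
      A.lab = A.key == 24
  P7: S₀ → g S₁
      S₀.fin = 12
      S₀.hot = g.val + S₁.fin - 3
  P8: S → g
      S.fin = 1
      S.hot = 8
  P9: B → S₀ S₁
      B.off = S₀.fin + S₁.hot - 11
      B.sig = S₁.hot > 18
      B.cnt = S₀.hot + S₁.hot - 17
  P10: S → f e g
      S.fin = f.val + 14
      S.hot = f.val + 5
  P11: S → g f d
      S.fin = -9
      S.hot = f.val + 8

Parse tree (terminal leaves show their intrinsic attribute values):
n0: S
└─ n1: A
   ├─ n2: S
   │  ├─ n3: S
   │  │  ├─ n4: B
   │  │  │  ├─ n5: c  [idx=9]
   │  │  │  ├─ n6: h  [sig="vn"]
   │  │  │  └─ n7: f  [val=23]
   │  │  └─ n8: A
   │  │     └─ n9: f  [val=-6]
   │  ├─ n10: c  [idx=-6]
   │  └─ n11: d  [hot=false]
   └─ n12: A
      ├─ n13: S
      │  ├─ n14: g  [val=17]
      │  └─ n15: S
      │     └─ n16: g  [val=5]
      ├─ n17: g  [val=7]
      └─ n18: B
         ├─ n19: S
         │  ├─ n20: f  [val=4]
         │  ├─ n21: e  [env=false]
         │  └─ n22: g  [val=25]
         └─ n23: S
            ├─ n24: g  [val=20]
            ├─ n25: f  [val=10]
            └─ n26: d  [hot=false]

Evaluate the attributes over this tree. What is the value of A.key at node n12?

1. n1.live = 27  [27]
2. n1.key = 22  [22]
3. n4.pre = 6  [6]
4. n5.idx = 9  [terminal]
5. n6.sig = "vn"  [terminal]
6. n7.val = 23  [terminal]
7. n4.off = -7  [f.val + B.pre - 36]
8. n4.sig = false  [f.val > 23]
9. n4.cnt = -1  [len(h.sig) - 3]
10. n8.live = 15  [B.off + 22]
11. n8.key = 3  [B.off + 10]
12. n9.val = -6  [terminal]
13. n8.mk = "vk"  ["vk"]
14. n8.lab = false  [A.key > 3]
15. n3.fin = 4  [(if A.lab then B.cnt else B.off) + 11]
16. n3.hot = 29  [B.off + B.cnt + 37]
17. n10.idx = -6  [terminal]
18. n11.hot = false  [terminal]
19. n2.fin = 23  [(if d.hot then S₁.hot else S₁.fin) + 19]
20. n2.hot = 5  [c.idx + 11]
21. n12.live = 11  [11]
22. n12.key = 24  [S.fin + 1]
23. n14.val = 17  [terminal]
24. n16.val = 5  [terminal]
25. n15.fin = 1  [1]
26. n15.hot = 8  [8]
27. n13.fin = 12  [12]
28. n13.hot = 15  [g.val + S₁.fin - 3]
29. n17.val = 7  [terminal]
30. n18.pre = 25  [g.val + 18]
31. n20.val = 4  [terminal]
32. n21.env = false  [terminal]
33. n22.val = 25  [terminal]
34. n19.fin = 18  [f.val + 14]
35. n19.hot = 9  [f.val + 5]
36. n24.val = 20  [terminal]
37. n25.val = 10  [terminal]
38. n26.hot = false  [terminal]
39. n23.fin = -9  [-9]
40. n23.hot = 18  [f.val + 8]
41. n18.off = 25  [S₀.fin + S₁.hot - 11]
42. n18.sig = false  [S₁.hot > 18]
43. n18.cnt = 10  [S₀.hot + S₁.hot - 17]
44. n12.mk = "kk"  ["kk"]
45. n12.lab = true  [A.key == 24]
46. n1.mk = "yk"  ["yk"]
47. n1.lab = false  [A₀.live == A₀.key]
48. n0.fin = 4  [len(A.mk) + 2]
49. n0.hot = 2  [len(A.mk)]

24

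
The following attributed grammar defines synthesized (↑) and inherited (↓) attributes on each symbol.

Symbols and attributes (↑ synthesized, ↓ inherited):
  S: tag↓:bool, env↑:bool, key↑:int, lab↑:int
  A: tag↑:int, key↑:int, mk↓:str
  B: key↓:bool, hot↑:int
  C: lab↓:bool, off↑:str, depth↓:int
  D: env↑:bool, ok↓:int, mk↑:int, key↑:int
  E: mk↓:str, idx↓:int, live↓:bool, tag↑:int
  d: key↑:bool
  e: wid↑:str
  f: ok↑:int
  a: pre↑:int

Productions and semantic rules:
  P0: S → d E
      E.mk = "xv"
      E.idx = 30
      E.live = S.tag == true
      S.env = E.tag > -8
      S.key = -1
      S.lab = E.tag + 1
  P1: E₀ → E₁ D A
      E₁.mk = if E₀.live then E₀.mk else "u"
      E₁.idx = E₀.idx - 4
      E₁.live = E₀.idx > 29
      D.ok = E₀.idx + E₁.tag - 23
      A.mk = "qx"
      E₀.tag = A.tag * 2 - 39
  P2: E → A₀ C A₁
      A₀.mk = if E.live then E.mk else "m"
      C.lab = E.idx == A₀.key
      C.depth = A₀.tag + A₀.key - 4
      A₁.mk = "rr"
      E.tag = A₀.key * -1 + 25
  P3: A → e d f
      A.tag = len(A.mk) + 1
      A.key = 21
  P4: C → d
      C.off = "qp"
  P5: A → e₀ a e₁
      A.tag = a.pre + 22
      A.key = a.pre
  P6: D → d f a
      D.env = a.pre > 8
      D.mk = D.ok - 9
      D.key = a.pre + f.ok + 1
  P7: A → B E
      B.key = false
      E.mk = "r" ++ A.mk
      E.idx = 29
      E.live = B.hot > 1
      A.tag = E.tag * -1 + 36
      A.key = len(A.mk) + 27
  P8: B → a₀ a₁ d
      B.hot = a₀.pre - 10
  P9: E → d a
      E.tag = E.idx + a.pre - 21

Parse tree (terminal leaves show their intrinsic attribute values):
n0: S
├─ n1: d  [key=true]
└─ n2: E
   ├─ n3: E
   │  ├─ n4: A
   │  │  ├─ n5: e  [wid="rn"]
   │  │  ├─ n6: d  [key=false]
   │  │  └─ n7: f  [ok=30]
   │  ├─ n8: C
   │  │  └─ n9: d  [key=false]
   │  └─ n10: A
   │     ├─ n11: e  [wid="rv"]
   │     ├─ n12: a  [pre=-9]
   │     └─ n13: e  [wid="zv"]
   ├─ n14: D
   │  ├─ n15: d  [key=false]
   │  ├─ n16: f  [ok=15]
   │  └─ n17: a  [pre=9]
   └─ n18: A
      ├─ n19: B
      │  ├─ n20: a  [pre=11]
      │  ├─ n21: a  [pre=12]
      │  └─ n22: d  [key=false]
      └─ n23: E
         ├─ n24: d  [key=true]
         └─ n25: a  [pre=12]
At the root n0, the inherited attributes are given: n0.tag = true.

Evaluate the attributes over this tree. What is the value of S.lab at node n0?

1. n0.tag = true  [given at root]
2. n1.key = true  [terminal]
3. n2.mk = "xv"  ["xv"]
4. n2.idx = 30  [30]
5. n2.live = true  [S.tag == true]
6. n3.mk = "xv"  [if E₀.live then E₀.mk else "u"]
7. n3.idx = 26  [E₀.idx - 4]
8. n3.live = true  [E₀.idx > 29]
9. n4.mk = "xv"  [if E.live then E.mk else "m"]
10. n5.wid = "rn"  [terminal]
11. n6.key = false  [terminal]
12. n7.ok = 30  [terminal]
13. n4.tag = 3  [len(A.mk) + 1]
14. n4.key = 21  [21]
15. n8.lab = false  [E.idx == A₀.key]
16. n8.depth = 20  [A₀.tag + A₀.key - 4]
17. n9.key = false  [terminal]
18. n8.off = "qp"  ["qp"]
19. n10.mk = "rr"  ["rr"]
20. n11.wid = "rv"  [terminal]
21. n12.pre = -9  [terminal]
22. n13.wid = "zv"  [terminal]
23. n10.tag = 13  [a.pre + 22]
24. n10.key = -9  [a.pre]
25. n3.tag = 4  [A₀.key * -1 + 25]
26. n14.ok = 11  [E₀.idx + E₁.tag - 23]
27. n15.key = false  [terminal]
28. n16.ok = 15  [terminal]
29. n17.pre = 9  [terminal]
30. n14.env = true  [a.pre > 8]
31. n14.mk = 2  [D.ok - 9]
32. n14.key = 25  [a.pre + f.ok + 1]
33. n18.mk = "qx"  ["qx"]
34. n19.key = false  [false]
35. n20.pre = 11  [terminal]
36. n21.pre = 12  [terminal]
37. n22.key = false  [terminal]
38. n19.hot = 1  [a₀.pre - 10]
39. n23.mk = "rqx"  ["r" ++ A.mk]
40. n23.idx = 29  [29]
41. n23.live = false  [B.hot > 1]
42. n24.key = true  [terminal]
43. n25.pre = 12  [terminal]
44. n23.tag = 20  [E.idx + a.pre - 21]
45. n18.tag = 16  [E.tag * -1 + 36]
46. n18.key = 29  [len(A.mk) + 27]
47. n2.tag = -7  [A.tag * 2 - 39]
48. n0.env = true  [E.tag > -8]
49. n0.key = -1  [-1]
50. n0.lab = -6  [E.tag + 1]

-6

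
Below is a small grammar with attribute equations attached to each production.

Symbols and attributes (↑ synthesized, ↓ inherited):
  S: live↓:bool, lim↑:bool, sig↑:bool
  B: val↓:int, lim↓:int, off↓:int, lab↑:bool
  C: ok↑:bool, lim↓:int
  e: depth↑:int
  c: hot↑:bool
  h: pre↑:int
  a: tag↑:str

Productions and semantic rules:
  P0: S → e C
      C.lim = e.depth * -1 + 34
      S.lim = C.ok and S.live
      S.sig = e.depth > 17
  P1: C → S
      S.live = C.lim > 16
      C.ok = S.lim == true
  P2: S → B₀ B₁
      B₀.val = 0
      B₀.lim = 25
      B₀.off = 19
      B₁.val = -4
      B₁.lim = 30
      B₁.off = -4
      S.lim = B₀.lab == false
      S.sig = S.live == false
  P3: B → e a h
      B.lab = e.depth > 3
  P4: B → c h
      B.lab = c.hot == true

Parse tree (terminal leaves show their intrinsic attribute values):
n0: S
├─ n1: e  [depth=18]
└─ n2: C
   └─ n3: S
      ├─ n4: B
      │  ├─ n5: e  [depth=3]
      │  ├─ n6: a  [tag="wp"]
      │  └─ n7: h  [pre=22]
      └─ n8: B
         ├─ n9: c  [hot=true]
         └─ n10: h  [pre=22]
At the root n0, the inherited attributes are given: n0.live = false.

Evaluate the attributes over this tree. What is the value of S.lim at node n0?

false

1. n0.live = false  [given at root]
2. n1.depth = 18  [terminal]
3. n2.lim = 16  [e.depth * -1 + 34]
4. n3.live = false  [C.lim > 16]
5. n4.val = 0  [0]
6. n4.lim = 25  [25]
7. n4.off = 19  [19]
8. n5.depth = 3  [terminal]
9. n6.tag = "wp"  [terminal]
10. n7.pre = 22  [terminal]
11. n4.lab = false  [e.depth > 3]
12. n8.val = -4  [-4]
13. n8.lim = 30  [30]
14. n8.off = -4  [-4]
15. n9.hot = true  [terminal]
16. n10.pre = 22  [terminal]
17. n8.lab = true  [c.hot == true]
18. n3.lim = true  [B₀.lab == false]
19. n3.sig = true  [S.live == false]
20. n2.ok = true  [S.lim == true]
21. n0.lim = false  [C.ok and S.live]
22. n0.sig = true  [e.depth > 17]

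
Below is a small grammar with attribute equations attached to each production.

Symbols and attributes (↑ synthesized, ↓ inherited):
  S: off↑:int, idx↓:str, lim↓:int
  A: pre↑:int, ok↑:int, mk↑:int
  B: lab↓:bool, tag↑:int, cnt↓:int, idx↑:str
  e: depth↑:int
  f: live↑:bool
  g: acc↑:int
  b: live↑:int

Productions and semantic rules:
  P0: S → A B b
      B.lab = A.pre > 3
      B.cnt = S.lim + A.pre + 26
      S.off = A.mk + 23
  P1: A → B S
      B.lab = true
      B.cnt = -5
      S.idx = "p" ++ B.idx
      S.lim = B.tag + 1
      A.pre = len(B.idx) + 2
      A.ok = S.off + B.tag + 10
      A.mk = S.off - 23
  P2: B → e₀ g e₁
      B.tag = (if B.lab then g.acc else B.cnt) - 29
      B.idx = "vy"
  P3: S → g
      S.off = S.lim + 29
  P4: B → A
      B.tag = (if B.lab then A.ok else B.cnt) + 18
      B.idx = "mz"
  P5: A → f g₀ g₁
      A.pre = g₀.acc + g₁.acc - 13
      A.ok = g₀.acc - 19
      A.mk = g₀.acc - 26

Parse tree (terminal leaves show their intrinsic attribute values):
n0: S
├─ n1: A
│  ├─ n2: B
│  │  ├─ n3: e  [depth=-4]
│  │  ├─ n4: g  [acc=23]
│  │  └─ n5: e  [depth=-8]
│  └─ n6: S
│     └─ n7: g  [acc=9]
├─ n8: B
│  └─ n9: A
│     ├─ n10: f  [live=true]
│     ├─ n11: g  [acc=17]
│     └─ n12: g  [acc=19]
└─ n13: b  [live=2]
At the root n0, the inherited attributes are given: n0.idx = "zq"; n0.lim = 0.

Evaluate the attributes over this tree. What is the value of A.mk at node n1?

1

1. n0.idx = "zq"  [given at root]
2. n0.lim = 0  [given at root]
3. n2.lab = true  [true]
4. n2.cnt = -5  [-5]
5. n3.depth = -4  [terminal]
6. n4.acc = 23  [terminal]
7. n5.depth = -8  [terminal]
8. n2.tag = -6  [(if B.lab then g.acc else B.cnt) - 29]
9. n2.idx = "vy"  ["vy"]
10. n6.idx = "pvy"  ["p" ++ B.idx]
11. n6.lim = -5  [B.tag + 1]
12. n7.acc = 9  [terminal]
13. n6.off = 24  [S.lim + 29]
14. n1.pre = 4  [len(B.idx) + 2]
15. n1.ok = 28  [S.off + B.tag + 10]
16. n1.mk = 1  [S.off - 23]
17. n8.lab = true  [A.pre > 3]
18. n8.cnt = 30  [S.lim + A.pre + 26]
19. n10.live = true  [terminal]
20. n11.acc = 17  [terminal]
21. n12.acc = 19  [terminal]
22. n9.pre = 23  [g₀.acc + g₁.acc - 13]
23. n9.ok = -2  [g₀.acc - 19]
24. n9.mk = -9  [g₀.acc - 26]
25. n8.tag = 16  [(if B.lab then A.ok else B.cnt) + 18]
26. n8.idx = "mz"  ["mz"]
27. n13.live = 2  [terminal]
28. n0.off = 24  [A.mk + 23]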